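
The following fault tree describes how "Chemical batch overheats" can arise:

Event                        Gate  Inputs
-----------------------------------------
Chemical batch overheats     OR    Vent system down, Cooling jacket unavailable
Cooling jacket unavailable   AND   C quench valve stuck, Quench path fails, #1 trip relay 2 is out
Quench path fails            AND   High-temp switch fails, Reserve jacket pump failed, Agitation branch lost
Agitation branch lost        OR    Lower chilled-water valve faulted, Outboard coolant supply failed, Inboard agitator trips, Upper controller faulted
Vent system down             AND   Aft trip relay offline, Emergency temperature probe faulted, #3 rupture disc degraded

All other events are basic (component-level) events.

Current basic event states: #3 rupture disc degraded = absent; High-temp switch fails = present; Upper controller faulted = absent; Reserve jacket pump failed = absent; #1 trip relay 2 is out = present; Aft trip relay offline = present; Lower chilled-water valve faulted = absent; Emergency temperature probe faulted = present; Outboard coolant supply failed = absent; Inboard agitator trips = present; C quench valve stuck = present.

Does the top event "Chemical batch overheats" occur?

No

Vent system down [AND]: Aft trip relay offline=occurs, Emergency temperature probe faulted=occurs, #3 rupture disc degraded=not → not all inputs occur → does not occur.
Agitation branch lost [OR]: Lower chilled-water valve faulted=not, Outboard coolant supply failed=not, Inboard agitator trips=occurs, Upper controller faulted=not → at least one input occurs → occurs.
Quench path fails [AND]: High-temp switch fails=occurs, Reserve jacket pump failed=not, Agitation branch lost=occurs → not all inputs occur → does not occur.
Cooling jacket unavailable [AND]: C quench valve stuck=occurs, Quench path fails=not, #1 trip relay 2 is out=occurs → not all inputs occur → does not occur.
Chemical batch overheats [OR]: Vent system down=not, Cooling jacket unavailable=not → no input occurs → does not occur.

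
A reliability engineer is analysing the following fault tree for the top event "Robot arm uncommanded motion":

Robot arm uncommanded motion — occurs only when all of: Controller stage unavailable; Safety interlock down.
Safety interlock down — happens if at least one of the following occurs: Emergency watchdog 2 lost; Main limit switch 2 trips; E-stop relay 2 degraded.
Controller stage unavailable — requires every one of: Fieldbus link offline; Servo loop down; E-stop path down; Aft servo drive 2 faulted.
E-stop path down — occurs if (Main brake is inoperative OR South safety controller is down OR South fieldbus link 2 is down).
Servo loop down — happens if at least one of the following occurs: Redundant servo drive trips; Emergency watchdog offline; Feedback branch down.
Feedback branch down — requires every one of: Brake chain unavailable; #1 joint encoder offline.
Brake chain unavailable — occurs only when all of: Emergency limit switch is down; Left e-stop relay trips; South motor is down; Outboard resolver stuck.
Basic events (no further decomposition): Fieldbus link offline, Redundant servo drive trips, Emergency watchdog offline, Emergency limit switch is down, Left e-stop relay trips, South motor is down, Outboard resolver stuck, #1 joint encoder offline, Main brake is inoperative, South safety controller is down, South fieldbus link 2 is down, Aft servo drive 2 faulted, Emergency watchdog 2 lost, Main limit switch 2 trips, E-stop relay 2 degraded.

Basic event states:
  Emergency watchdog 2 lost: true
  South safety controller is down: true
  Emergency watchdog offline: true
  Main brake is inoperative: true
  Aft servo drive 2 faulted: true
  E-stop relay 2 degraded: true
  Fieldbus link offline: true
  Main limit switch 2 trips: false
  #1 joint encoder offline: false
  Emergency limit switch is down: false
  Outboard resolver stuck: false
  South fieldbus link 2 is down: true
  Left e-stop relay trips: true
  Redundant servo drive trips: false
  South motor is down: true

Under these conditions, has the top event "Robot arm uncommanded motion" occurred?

Yes

Brake chain unavailable [AND]: Emergency limit switch is down=not, Left e-stop relay trips=occurs, South motor is down=occurs, Outboard resolver stuck=not → not all inputs occur → does not occur.
Feedback branch down [AND]: Brake chain unavailable=not, #1 joint encoder offline=not → not all inputs occur → does not occur.
Servo loop down [OR]: Redundant servo drive trips=not, Emergency watchdog offline=occurs, Feedback branch down=not → at least one input occurs → occurs.
E-stop path down [OR]: Main brake is inoperative=occurs, South safety controller is down=occurs, South fieldbus link 2 is down=occurs → at least one input occurs → occurs.
Controller stage unavailable [AND]: Fieldbus link offline=occurs, Servo loop down=occurs, E-stop path down=occurs, Aft servo drive 2 faulted=occurs → all inputs occur → occurs.
Safety interlock down [OR]: Emergency watchdog 2 lost=occurs, Main limit switch 2 trips=not, E-stop relay 2 degraded=occurs → at least one input occurs → occurs.
Robot arm uncommanded motion [AND]: Controller stage unavailable=occurs, Safety interlock down=occurs → all inputs occur → occurs.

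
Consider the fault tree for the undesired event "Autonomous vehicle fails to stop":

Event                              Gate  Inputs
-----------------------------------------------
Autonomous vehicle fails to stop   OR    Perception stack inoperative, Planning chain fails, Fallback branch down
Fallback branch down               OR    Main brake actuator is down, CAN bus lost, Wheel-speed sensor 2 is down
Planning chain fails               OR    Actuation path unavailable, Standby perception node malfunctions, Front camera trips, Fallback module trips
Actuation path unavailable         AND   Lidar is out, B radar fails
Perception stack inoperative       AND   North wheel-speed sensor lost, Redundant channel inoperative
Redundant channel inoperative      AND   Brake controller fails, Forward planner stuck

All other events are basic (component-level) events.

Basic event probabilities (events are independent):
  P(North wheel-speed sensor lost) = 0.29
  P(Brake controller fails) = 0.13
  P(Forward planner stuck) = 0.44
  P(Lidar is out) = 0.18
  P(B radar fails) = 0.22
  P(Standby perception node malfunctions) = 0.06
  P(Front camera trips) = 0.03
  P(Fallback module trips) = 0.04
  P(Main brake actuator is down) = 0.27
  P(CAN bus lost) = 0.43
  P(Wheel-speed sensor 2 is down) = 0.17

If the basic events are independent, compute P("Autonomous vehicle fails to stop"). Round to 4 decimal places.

0.7145

P(Redundant channel inoperative) [AND] = 0.13 × 0.44 = 0.057200
P(Perception stack inoperative) [AND] = 0.29 × 0.057200 = 0.016588
P(Actuation path unavailable) [AND] = 0.18 × 0.22 = 0.039600
P(Planning chain fails) [OR] = 1 − (1−0.039600) × (1−0.06) × (1−0.03) × (1−0.04) = 0.159335
P(Fallback branch down) [OR] = 1 − (1−0.27) × (1−0.43) × (1−0.17) = 0.654637
P(Autonomous vehicle fails to stop) [OR] = 1 − (1−0.016588) × (1−0.159335) × (1−0.654637) = 0.714481
Rounded to 4 decimal places: P(Autonomous vehicle fails to stop) ≈ 0.7145.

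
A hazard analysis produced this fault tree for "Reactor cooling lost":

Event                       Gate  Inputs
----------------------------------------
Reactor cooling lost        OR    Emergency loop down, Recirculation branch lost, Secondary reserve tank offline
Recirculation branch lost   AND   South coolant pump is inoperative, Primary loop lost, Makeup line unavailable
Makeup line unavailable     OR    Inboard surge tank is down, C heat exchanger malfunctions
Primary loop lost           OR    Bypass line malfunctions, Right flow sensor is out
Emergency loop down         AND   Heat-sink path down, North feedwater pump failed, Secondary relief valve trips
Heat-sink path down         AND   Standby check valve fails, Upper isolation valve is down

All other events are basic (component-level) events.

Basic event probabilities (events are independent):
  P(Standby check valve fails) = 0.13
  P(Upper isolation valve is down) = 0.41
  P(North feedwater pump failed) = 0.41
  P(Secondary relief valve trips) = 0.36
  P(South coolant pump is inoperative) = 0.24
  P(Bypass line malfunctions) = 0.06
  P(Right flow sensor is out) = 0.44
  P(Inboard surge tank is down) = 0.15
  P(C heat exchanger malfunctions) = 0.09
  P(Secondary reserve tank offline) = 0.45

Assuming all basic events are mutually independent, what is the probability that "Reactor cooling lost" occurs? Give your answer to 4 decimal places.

P(Heat-sink path down) [AND] = 0.13 × 0.41 = 0.053300
P(Emergency loop down) [AND] = 0.053300 × 0.41 × 0.36 = 0.007867
P(Primary loop lost) [OR] = 1 − (1−0.06) × (1−0.44) = 0.473600
P(Makeup line unavailable) [OR] = 1 − (1−0.15) × (1−0.09) = 0.226500
P(Recirculation branch lost) [AND] = 0.24 × 0.473600 × 0.226500 = 0.025745
P(Reactor cooling lost) [OR] = 1 − (1−0.007867) × (1−0.025745) × (1−0.45) = 0.468375
Rounded to 4 decimal places: P(Reactor cooling lost) ≈ 0.4684.

0.4684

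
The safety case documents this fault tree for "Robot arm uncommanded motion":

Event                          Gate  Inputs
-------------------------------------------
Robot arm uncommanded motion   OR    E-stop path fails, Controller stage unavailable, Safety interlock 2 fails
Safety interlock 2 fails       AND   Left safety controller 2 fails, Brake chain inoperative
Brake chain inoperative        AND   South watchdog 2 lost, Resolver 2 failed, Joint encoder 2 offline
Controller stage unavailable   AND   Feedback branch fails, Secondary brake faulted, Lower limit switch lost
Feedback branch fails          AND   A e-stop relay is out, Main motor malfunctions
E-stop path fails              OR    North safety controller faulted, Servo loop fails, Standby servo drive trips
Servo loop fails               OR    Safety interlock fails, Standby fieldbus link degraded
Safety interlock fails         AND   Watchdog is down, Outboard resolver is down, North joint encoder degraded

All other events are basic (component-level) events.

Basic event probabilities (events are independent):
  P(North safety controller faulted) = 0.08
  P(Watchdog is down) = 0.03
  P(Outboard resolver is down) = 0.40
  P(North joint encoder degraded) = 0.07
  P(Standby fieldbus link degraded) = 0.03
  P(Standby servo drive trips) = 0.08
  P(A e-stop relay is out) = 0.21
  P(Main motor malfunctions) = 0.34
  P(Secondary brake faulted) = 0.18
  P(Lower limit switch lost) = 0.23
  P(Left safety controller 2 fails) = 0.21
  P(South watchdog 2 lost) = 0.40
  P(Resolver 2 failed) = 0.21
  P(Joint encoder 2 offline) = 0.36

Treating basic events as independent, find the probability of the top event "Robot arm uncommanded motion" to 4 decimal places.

0.1873

P(Safety interlock fails) [AND] = 0.03 × 0.40 × 0.07 = 0.000840
P(Servo loop fails) [OR] = 1 − (1−0.000840) × (1−0.03) = 0.030815
P(E-stop path fails) [OR] = 1 − (1−0.08) × (1−0.030815) × (1−0.08) = 0.179682
P(Feedback branch fails) [AND] = 0.21 × 0.34 = 0.071400
P(Controller stage unavailable) [AND] = 0.071400 × 0.18 × 0.23 = 0.002956
P(Brake chain inoperative) [AND] = 0.40 × 0.21 × 0.36 = 0.030240
P(Safety interlock 2 fails) [AND] = 0.21 × 0.030240 = 0.006350
P(Robot arm uncommanded motion) [OR] = 1 − (1−0.179682) × (1−0.002956) × (1−0.006350) = 0.187300
Rounded to 4 decimal places: P(Robot arm uncommanded motion) ≈ 0.1873.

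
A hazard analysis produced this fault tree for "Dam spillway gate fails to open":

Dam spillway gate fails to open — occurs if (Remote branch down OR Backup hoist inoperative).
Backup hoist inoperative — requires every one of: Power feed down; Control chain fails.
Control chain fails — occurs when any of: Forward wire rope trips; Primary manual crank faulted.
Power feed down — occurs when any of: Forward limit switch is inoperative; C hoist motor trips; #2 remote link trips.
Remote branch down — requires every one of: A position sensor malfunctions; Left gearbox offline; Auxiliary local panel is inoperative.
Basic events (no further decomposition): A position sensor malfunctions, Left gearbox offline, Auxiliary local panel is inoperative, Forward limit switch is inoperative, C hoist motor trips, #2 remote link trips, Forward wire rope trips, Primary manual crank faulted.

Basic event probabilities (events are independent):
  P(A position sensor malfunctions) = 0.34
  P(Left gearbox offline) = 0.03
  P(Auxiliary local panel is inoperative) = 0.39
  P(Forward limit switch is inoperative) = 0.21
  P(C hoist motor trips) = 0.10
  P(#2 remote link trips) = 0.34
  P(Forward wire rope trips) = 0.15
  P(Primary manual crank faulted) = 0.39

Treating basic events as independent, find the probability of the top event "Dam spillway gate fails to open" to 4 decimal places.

P(Remote branch down) [AND] = 0.34 × 0.03 × 0.39 = 0.003978
P(Power feed down) [OR] = 1 − (1−0.21) × (1−0.10) × (1−0.34) = 0.530740
P(Control chain fails) [OR] = 1 − (1−0.15) × (1−0.39) = 0.481500
P(Backup hoist inoperative) [AND] = 0.530740 × 0.481500 = 0.255551
P(Dam spillway gate fails to open) [OR] = 1 − (1−0.003978) × (1−0.255551) = 0.258512
Rounded to 4 decimal places: P(Dam spillway gate fails to open) ≈ 0.2585.

0.2585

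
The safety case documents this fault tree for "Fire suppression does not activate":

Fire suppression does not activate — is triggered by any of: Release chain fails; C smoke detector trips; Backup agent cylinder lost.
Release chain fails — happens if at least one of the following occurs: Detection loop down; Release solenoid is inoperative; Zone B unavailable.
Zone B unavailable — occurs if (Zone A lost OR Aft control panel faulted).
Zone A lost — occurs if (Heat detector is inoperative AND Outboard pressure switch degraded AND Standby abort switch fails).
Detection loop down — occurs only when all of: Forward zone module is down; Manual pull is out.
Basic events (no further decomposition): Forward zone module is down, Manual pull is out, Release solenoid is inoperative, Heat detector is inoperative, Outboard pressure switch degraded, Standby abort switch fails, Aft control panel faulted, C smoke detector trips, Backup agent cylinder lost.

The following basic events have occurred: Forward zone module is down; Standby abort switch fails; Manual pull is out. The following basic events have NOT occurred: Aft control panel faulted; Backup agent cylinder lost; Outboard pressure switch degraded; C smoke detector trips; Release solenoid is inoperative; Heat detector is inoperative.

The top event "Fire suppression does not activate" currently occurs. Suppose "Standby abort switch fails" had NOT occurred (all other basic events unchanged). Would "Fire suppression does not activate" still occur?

Counterfactual: set "Standby abort switch fails" to not occurred.
Detection loop down [AND]: Forward zone module is down=occurs, Manual pull is out=occurs → all inputs occur → occurs.
Zone A lost [AND]: Heat detector is inoperative=not, Outboard pressure switch degraded=not, Standby abort switch fails=not → not all inputs occur → does not occur.
Zone B unavailable [OR]: Zone A lost=not, Aft control panel faulted=not → no input occurs → does not occur.
Release chain fails [OR]: Detection loop down=occurs, Release solenoid is inoperative=not, Zone B unavailable=not → at least one input occurs → occurs.
Fire suppression does not activate [OR]: Release chain fails=occurs, C smoke detector trips=not, Backup agent cylinder lost=not → at least one input occurs → occurs.

Yes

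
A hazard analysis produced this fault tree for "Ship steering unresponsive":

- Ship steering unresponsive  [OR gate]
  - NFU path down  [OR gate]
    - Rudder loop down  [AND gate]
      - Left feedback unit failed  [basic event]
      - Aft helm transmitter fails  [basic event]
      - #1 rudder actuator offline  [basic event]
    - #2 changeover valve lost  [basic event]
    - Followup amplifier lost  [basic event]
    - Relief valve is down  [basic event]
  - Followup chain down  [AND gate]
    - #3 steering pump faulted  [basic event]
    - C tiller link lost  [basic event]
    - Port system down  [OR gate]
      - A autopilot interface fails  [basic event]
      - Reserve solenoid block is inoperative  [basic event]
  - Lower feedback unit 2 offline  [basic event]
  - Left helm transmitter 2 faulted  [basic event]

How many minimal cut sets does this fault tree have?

8

Rudder loop down [AND]: one cut set from each child combined → 1 × 1 × 1 = 1 cut set(s).
NFU path down [OR]: union of children's cut sets → 4 cut set(s).
Port system down [OR]: union of children's cut sets → 2 cut set(s).
Followup chain down [AND]: one cut set from each child combined → 1 × 1 × 2 = 2 cut set(s).
Ship steering unresponsive [OR]: union of children's cut sets → 8 cut set(s).
Minimal cut sets: {#1 rudder actuator offline, Aft helm transmitter fails, Left feedback unit failed}; {#2 changeover valve lost}; {Followup amplifier lost}; {Relief valve is down}; {#3 steering pump faulted, A autopilot interface fails, C tiller link lost}; {#3 steering pump faulted, C tiller link lost, Reserve solenoid block is inoperative}; {Lower feedback unit 2 offline}; {Left helm transmitter 2 faulted}.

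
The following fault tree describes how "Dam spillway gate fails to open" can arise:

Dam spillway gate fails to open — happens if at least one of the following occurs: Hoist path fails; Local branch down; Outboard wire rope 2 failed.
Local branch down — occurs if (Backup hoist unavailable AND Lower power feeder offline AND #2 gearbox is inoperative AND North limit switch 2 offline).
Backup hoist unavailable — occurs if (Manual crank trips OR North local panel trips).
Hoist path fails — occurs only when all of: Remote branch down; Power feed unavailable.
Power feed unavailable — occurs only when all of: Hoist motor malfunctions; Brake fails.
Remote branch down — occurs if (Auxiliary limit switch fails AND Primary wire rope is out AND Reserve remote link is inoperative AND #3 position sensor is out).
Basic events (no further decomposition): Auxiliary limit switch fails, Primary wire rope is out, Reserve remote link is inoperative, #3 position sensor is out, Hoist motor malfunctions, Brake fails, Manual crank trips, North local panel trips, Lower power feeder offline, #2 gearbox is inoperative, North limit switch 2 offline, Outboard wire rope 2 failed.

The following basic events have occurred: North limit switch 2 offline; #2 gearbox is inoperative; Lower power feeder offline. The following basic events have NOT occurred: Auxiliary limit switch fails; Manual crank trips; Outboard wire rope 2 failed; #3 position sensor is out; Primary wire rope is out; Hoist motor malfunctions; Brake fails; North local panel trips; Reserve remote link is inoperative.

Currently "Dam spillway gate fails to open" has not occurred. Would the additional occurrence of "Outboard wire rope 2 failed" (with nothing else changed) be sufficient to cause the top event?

Counterfactual: set "Outboard wire rope 2 failed" to occurred.
Remote branch down [AND]: Auxiliary limit switch fails=not, Primary wire rope is out=not, Reserve remote link is inoperative=not, #3 position sensor is out=not → not all inputs occur → does not occur.
Power feed unavailable [AND]: Hoist motor malfunctions=not, Brake fails=not → not all inputs occur → does not occur.
Hoist path fails [AND]: Remote branch down=not, Power feed unavailable=not → not all inputs occur → does not occur.
Backup hoist unavailable [OR]: Manual crank trips=not, North local panel trips=not → no input occurs → does not occur.
Local branch down [AND]: Backup hoist unavailable=not, Lower power feeder offline=occurs, #2 gearbox is inoperative=occurs, North limit switch 2 offline=occurs → not all inputs occur → does not occur.
Dam spillway gate fails to open [OR]: Hoist path fails=not, Local branch down=not, Outboard wire rope 2 failed=occurs → at least one input occurs → occurs.

Yes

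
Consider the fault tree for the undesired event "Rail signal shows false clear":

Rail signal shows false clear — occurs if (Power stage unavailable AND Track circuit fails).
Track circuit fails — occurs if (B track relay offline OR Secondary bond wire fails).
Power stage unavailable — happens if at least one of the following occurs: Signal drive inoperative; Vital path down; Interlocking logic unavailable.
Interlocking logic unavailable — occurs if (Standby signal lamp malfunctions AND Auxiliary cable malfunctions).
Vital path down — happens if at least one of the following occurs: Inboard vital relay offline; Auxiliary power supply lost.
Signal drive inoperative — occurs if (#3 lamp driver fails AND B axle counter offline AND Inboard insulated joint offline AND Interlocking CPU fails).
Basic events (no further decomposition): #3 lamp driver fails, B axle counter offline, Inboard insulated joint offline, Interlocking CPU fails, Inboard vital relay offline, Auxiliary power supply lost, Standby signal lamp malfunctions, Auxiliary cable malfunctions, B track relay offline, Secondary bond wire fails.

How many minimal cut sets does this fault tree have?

8

Signal drive inoperative [AND]: one cut set from each child combined → 1 × 1 × 1 × 1 = 1 cut set(s).
Vital path down [OR]: union of children's cut sets → 2 cut set(s).
Interlocking logic unavailable [AND]: one cut set from each child combined → 1 × 1 = 1 cut set(s).
Power stage unavailable [OR]: union of children's cut sets → 4 cut set(s).
Track circuit fails [OR]: union of children's cut sets → 2 cut set(s).
Rail signal shows false clear [AND]: one cut set from each child combined → 4 × 2 = 8 cut set(s).
Minimal cut sets: {#3 lamp driver fails, B axle counter offline, B track relay offline, Inboard insulated joint offline, Interlocking CPU fails}; {#3 lamp driver fails, B axle counter offline, Inboard insulated joint offline, Interlocking CPU fails, Secondary bond wire fails}; {B track relay offline, Inboard vital relay offline}; {Inboard vital relay offline, Secondary bond wire fails}; {Auxiliary power supply lost, B track relay offline}; {Auxiliary power supply lost, Secondary bond wire fails}; {Auxiliary cable malfunctions, B track relay offline, Standby signal lamp malfunctions}; {Auxiliary cable malfunctions, Secondary bond wire fails, Standby signal lamp malfunctions}.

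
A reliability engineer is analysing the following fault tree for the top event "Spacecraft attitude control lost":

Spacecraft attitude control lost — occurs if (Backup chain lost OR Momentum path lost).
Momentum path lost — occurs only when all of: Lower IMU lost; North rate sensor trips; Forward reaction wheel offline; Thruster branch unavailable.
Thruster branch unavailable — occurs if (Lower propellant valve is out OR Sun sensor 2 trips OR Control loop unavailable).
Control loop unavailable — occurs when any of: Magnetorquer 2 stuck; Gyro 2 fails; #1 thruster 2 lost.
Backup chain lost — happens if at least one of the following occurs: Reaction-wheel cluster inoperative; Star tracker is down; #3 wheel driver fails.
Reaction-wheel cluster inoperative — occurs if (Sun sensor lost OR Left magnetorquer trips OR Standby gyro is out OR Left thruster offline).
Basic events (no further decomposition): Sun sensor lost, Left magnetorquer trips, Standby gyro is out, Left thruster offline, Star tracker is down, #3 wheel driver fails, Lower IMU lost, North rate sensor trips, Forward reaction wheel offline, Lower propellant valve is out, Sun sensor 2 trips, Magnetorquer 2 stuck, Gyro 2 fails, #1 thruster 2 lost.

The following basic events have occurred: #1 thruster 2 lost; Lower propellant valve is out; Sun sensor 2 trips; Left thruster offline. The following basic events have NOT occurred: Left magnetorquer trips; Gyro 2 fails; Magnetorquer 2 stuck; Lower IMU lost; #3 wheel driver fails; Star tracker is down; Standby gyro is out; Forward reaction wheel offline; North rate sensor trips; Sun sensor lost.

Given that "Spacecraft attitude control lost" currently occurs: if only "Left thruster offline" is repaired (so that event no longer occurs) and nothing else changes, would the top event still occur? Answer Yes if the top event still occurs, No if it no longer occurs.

Counterfactual: set "Left thruster offline" to not occurred.
Reaction-wheel cluster inoperative [OR]: Sun sensor lost=not, Left magnetorquer trips=not, Standby gyro is out=not, Left thruster offline=not → no input occurs → does not occur.
Backup chain lost [OR]: Reaction-wheel cluster inoperative=not, Star tracker is down=not, #3 wheel driver fails=not → no input occurs → does not occur.
Control loop unavailable [OR]: Magnetorquer 2 stuck=not, Gyro 2 fails=not, #1 thruster 2 lost=occurs → at least one input occurs → occurs.
Thruster branch unavailable [OR]: Lower propellant valve is out=occurs, Sun sensor 2 trips=occurs, Control loop unavailable=occurs → at least one input occurs → occurs.
Momentum path lost [AND]: Lower IMU lost=not, North rate sensor trips=not, Forward reaction wheel offline=not, Thruster branch unavailable=occurs → not all inputs occur → does not occur.
Spacecraft attitude control lost [OR]: Backup chain lost=not, Momentum path lost=not → no input occurs → does not occur.

No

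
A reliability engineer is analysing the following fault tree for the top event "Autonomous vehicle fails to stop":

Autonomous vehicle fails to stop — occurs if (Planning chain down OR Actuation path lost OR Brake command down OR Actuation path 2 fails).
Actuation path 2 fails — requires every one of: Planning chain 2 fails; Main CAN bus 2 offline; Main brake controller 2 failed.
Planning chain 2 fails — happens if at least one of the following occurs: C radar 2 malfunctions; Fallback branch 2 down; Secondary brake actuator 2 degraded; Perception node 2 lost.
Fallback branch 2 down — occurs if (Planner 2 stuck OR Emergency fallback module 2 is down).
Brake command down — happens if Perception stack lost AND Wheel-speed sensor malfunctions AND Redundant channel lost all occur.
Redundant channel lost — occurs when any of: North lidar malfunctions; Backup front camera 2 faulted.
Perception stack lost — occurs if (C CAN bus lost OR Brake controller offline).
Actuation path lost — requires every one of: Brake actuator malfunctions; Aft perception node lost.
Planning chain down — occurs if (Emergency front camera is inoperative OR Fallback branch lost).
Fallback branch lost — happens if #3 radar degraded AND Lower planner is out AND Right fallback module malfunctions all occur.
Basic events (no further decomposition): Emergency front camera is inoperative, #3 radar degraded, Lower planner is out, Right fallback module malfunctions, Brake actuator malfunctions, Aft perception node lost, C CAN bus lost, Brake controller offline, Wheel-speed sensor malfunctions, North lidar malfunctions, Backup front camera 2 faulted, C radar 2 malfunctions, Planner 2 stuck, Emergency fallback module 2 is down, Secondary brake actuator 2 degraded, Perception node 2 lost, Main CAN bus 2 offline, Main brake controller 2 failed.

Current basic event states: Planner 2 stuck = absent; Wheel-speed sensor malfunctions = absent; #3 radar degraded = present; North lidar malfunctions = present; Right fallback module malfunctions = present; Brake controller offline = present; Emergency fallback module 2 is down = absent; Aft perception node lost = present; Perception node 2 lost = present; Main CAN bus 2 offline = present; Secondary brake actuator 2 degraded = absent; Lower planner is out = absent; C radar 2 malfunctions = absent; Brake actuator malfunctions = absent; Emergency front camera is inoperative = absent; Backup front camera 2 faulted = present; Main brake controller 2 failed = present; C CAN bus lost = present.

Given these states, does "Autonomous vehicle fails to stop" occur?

Fallback branch lost [AND]: #3 radar degraded=occurs, Lower planner is out=not, Right fallback module malfunctions=occurs → not all inputs occur → does not occur.
Planning chain down [OR]: Emergency front camera is inoperative=not, Fallback branch lost=not → no input occurs → does not occur.
Actuation path lost [AND]: Brake actuator malfunctions=not, Aft perception node lost=occurs → not all inputs occur → does not occur.
Perception stack lost [OR]: C CAN bus lost=occurs, Brake controller offline=occurs → at least one input occurs → occurs.
Redundant channel lost [OR]: North lidar malfunctions=occurs, Backup front camera 2 faulted=occurs → at least one input occurs → occurs.
Brake command down [AND]: Perception stack lost=occurs, Wheel-speed sensor malfunctions=not, Redundant channel lost=occurs → not all inputs occur → does not occur.
Fallback branch 2 down [OR]: Planner 2 stuck=not, Emergency fallback module 2 is down=not → no input occurs → does not occur.
Planning chain 2 fails [OR]: C radar 2 malfunctions=not, Fallback branch 2 down=not, Secondary brake actuator 2 degraded=not, Perception node 2 lost=occurs → at least one input occurs → occurs.
Actuation path 2 fails [AND]: Planning chain 2 fails=occurs, Main CAN bus 2 offline=occurs, Main brake controller 2 failed=occurs → all inputs occur → occurs.
Autonomous vehicle fails to stop [OR]: Planning chain down=not, Actuation path lost=not, Brake command down=not, Actuation path 2 fails=occurs → at least one input occurs → occurs.

Yes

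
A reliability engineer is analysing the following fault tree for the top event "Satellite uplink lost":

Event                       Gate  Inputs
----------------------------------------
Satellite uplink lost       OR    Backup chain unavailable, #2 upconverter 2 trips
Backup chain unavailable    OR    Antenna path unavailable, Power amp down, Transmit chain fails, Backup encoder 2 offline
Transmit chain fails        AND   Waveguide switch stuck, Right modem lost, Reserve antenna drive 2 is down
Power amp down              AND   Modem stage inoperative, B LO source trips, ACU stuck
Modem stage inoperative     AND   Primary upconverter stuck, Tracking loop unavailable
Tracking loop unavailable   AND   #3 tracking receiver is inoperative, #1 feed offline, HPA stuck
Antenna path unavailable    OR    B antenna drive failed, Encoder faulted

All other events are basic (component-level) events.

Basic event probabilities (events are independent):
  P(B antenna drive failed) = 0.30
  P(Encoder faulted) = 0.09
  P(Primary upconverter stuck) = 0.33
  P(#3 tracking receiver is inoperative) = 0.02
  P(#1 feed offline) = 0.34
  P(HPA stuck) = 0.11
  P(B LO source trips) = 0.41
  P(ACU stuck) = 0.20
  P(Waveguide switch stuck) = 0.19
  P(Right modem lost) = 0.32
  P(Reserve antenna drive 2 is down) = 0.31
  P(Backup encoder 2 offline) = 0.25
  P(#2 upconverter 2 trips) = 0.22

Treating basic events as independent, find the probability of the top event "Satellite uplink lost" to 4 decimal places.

P(Antenna path unavailable) [OR] = 1 − (1−0.30) × (1−0.09) = 0.363000
P(Tracking loop unavailable) [AND] = 0.02 × 0.34 × 0.11 = 0.000748
P(Modem stage inoperative) [AND] = 0.33 × 0.000748 = 0.000247
P(Power amp down) [AND] = 0.000247 × 0.41 × 0.20 = 0.000020
P(Transmit chain fails) [AND] = 0.19 × 0.32 × 0.31 = 0.018848
P(Backup chain unavailable) [OR] = 1 − (1−0.363000) × (1−0.000020) × (1−0.018848) × (1−0.25) = 0.531264
P(Satellite uplink lost) [OR] = 1 − (1−0.531264) × (1−0.22) = 0.634386
Rounded to 4 decimal places: P(Satellite uplink lost) ≈ 0.6344.

0.6344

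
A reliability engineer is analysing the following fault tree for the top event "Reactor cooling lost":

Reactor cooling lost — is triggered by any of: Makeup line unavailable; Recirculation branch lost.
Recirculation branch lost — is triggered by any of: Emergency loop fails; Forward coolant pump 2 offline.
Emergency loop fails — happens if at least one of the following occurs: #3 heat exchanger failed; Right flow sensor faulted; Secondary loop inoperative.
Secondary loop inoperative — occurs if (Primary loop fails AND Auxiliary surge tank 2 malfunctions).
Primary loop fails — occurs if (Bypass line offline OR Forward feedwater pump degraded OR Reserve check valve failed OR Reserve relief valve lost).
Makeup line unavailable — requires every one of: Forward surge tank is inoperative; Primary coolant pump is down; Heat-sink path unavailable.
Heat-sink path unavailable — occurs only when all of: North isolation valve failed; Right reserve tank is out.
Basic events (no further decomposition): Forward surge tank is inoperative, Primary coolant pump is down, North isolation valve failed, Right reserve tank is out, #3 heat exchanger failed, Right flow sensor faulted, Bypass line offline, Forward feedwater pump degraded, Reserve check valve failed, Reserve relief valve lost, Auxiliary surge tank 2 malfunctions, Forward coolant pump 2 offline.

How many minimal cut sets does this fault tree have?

Heat-sink path unavailable [AND]: one cut set from each child combined → 1 × 1 = 1 cut set(s).
Makeup line unavailable [AND]: one cut set from each child combined → 1 × 1 × 1 = 1 cut set(s).
Primary loop fails [OR]: union of children's cut sets → 4 cut set(s).
Secondary loop inoperative [AND]: one cut set from each child combined → 4 × 1 = 4 cut set(s).
Emergency loop fails [OR]: union of children's cut sets → 6 cut set(s).
Recirculation branch lost [OR]: union of children's cut sets → 7 cut set(s).
Reactor cooling lost [OR]: union of children's cut sets → 8 cut set(s).
Minimal cut sets: {Forward surge tank is inoperative, North isolation valve failed, Primary coolant pump is down, Right reserve tank is out}; {#3 heat exchanger failed}; {Right flow sensor faulted}; {Auxiliary surge tank 2 malfunctions, Bypass line offline}; {Auxiliary surge tank 2 malfunctions, Forward feedwater pump degraded}; {Auxiliary surge tank 2 malfunctions, Reserve check valve failed}; {Auxiliary surge tank 2 malfunctions, Reserve relief valve lost}; {Forward coolant pump 2 offline}.

8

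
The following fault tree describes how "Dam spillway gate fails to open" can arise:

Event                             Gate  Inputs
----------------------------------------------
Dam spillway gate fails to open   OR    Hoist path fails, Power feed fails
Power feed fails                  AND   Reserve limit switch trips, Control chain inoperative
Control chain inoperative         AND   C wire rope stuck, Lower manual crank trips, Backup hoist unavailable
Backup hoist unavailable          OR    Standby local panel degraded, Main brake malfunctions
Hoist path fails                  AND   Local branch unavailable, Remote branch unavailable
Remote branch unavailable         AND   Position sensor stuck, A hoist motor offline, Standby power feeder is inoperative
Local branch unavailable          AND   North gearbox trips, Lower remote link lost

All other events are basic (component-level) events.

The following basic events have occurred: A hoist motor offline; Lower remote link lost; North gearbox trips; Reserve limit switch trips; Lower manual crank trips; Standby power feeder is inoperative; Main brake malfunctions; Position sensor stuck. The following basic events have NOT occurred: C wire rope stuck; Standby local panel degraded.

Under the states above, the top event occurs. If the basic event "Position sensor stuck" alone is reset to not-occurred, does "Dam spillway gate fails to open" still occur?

No

Counterfactual: set "Position sensor stuck" to not occurred.
Local branch unavailable [AND]: North gearbox trips=occurs, Lower remote link lost=occurs → all inputs occur → occurs.
Remote branch unavailable [AND]: Position sensor stuck=not, A hoist motor offline=occurs, Standby power feeder is inoperative=occurs → not all inputs occur → does not occur.
Hoist path fails [AND]: Local branch unavailable=occurs, Remote branch unavailable=not → not all inputs occur → does not occur.
Backup hoist unavailable [OR]: Standby local panel degraded=not, Main brake malfunctions=occurs → at least one input occurs → occurs.
Control chain inoperative [AND]: C wire rope stuck=not, Lower manual crank trips=occurs, Backup hoist unavailable=occurs → not all inputs occur → does not occur.
Power feed fails [AND]: Reserve limit switch trips=occurs, Control chain inoperative=not → not all inputs occur → does not occur.
Dam spillway gate fails to open [OR]: Hoist path fails=not, Power feed fails=not → no input occurs → does not occur.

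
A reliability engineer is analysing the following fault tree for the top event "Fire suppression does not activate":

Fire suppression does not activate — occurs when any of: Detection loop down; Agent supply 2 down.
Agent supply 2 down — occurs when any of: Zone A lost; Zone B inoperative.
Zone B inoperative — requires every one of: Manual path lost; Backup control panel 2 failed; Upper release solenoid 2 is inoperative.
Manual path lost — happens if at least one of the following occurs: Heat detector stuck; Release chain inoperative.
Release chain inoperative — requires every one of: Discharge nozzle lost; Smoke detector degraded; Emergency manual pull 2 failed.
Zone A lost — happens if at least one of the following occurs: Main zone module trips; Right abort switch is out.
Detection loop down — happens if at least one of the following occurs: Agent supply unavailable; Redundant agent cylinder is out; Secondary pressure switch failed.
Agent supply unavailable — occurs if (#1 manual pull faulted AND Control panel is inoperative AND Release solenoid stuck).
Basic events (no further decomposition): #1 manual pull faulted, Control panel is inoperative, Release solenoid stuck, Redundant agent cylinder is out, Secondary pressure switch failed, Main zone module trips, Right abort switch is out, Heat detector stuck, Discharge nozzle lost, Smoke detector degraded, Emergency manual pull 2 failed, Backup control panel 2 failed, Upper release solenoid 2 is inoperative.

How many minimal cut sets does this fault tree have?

Agent supply unavailable [AND]: one cut set from each child combined → 1 × 1 × 1 = 1 cut set(s).
Detection loop down [OR]: union of children's cut sets → 3 cut set(s).
Zone A lost [OR]: union of children's cut sets → 2 cut set(s).
Release chain inoperative [AND]: one cut set from each child combined → 1 × 1 × 1 = 1 cut set(s).
Manual path lost [OR]: union of children's cut sets → 2 cut set(s).
Zone B inoperative [AND]: one cut set from each child combined → 2 × 1 × 1 = 2 cut set(s).
Agent supply 2 down [OR]: union of children's cut sets → 4 cut set(s).
Fire suppression does not activate [OR]: union of children's cut sets → 7 cut set(s).
Minimal cut sets: {#1 manual pull faulted, Control panel is inoperative, Release solenoid stuck}; {Redundant agent cylinder is out}; {Secondary pressure switch failed}; {Main zone module trips}; {Right abort switch is out}; {Backup control panel 2 failed, Heat detector stuck, Upper release solenoid 2 is inoperative}; {Backup control panel 2 failed, Discharge nozzle lost, Emergency manual pull 2 failed, Smoke detector degraded, Upper release solenoid 2 is inoperative}.

7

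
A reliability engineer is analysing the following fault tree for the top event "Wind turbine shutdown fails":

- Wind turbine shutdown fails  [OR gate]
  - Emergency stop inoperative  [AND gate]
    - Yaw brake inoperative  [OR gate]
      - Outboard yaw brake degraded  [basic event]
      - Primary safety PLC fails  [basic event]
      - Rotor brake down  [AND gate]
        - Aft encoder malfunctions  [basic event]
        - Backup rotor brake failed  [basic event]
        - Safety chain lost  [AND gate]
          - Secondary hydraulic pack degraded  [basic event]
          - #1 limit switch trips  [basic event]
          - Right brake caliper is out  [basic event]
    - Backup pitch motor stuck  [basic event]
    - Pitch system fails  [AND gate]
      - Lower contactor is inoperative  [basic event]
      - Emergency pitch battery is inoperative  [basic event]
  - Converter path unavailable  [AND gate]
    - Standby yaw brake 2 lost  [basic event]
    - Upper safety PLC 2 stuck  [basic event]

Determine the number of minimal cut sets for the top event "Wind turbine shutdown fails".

Safety chain lost [AND]: one cut set from each child combined → 1 × 1 × 1 = 1 cut set(s).
Rotor brake down [AND]: one cut set from each child combined → 1 × 1 × 1 = 1 cut set(s).
Yaw brake inoperative [OR]: union of children's cut sets → 3 cut set(s).
Pitch system fails [AND]: one cut set from each child combined → 1 × 1 = 1 cut set(s).
Emergency stop inoperative [AND]: one cut set from each child combined → 3 × 1 × 1 = 3 cut set(s).
Converter path unavailable [AND]: one cut set from each child combined → 1 × 1 = 1 cut set(s).
Wind turbine shutdown fails [OR]: union of children's cut sets → 4 cut set(s).
Minimal cut sets: {Backup pitch motor stuck, Emergency pitch battery is inoperative, Lower contactor is inoperative, Outboard yaw brake degraded}; {Backup pitch motor stuck, Emergency pitch battery is inoperative, Lower contactor is inoperative, Primary safety PLC fails}; {#1 limit switch trips, Aft encoder malfunctions, Backup pitch motor stuck, Backup rotor brake failed, Emergency pitch battery is inoperative, Lower contactor is inoperative, Right brake caliper is out, Secondary hydraulic pack degraded}; {Standby yaw brake 2 lost, Upper safety PLC 2 stuck}.

4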